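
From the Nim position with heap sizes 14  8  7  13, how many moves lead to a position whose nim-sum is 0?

3

Compute the nim-sum pairwise:
14 XOR 8 = 6
6 XOR 7 = 1
1 XOR 13 = 12
The overall nim-sum is X = 12. A heap of size p has a winning move iff p XOR X < p (reduce it to p XOR X).
  14: 14 XOR 12 = 2 < 14 — winning move (to 2).
  8: 8 XOR 12 = 4 < 8 — winning move (to 4).
  7: 7 XOR 12 = 11 ≥ 7 — no move.
  13: 13 XOR 12 = 1 < 13 — winning move (to 1).
That gives 3 winning moves.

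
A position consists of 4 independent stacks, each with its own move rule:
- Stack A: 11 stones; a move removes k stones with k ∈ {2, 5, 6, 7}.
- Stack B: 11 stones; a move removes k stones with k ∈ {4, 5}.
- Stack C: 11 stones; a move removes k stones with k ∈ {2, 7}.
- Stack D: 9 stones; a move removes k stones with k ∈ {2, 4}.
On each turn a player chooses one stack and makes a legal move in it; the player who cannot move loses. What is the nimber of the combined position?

3

Grundy values for stack A (subtraction set {2, 5, 6, 7}):
k:     0  1  2  3  4  5  6  7  8  9 10 11
g(k):  0  0  1  1  0  2  1  3  2  2  3  3
So g(11) = 3.
Grundy values for stack B (subtraction set {4, 5}):
g(0) = mex{} = 0
g(1) = mex{} = 0
g(2) = mex{} = 0
g(3) = mex{} = 0
g(4) = mex{0} = 1
g(5) = mex{0} = 1
g(6) = mex{0} = 1
g(7) = mex{0} = 1
g(8) = mex{0,1} = 2
g(9) = mex{1} = 0
g(10) = mex{1} = 0
g(11) = mex{1} = 0
So g(11) = 0.
Build the Grundy sequence for stack C with g(k) = mex{g(k−s) : s ∈ {2, 7}, s ≤ k}:
g(0) = mex{} = 0
g(1) = mex{} = 0
g(2) = mex{0} = 1
g(3) = mex{0} = 1
g(4) = mex{1} = 0
g(5) = mex{1} = 0
g(6) = mex{0} = 1
g(7) = mex{0} = 1
g(8) = mex{0,1} = 2
g(9) = mex{1} = 0
g(10) = mex{1,2} = 0
g(11) = mex{0} = 1
So g(11) = 1.
Build the Grundy sequence for stack D with g(k) = mex{g(k−s) : s ∈ {2, 4}, s ≤ k}:
g(0) = mex{} = 0
g(1) = mex{} = 0
g(2) = mex{0} = 1
g(3) = mex{0} = 1
g(4) = mex{0,1} = 2
g(5) = mex{0,1} = 2
g(6) = mex{1,2} = 0
g(7) = mex{1,2} = 0
g(8) = mex{0,2} = 1
g(9) = mex{0,2} = 1
So g(9) = 1.
The value of a disjunctive sum is the nim-sum of the parts.
Combined value = 3 XOR 0 XOR 1 XOR 1 = 3.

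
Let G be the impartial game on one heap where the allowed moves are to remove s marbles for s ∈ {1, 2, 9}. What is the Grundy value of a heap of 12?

2

Grundy values for subtraction set {1, 2, 9}:
k:     0  1  2  3  4  5  6  7  8  9 10 11 12
g(k):  0  1  2  0  1  2  0  1  2  3  0  1  2
So g(12) = 2.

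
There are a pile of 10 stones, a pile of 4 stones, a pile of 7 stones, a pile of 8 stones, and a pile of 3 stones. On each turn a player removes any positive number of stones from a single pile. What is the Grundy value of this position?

2

Write each in binary and XOR column by column:
  1010  (10)
  0100  (4)
  0111  (7)
  1000  (8)
  0011  (3)
  ----
  0010  (2)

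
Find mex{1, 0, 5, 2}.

3

The values 0, 1, 2 are all present; 3 is the first non-negative integer missing from the set.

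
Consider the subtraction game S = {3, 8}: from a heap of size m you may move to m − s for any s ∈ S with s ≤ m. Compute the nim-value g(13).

0

Compute g(0), g(1), … for moves {3, 8}:
g(0) = mex{} = 0
g(1) = mex{} = 0
g(2) = mex{} = 0
g(3) = mex{0} = 1
g(4) = mex{0} = 1
g(5) = mex{0} = 1
g(6) = mex{1} = 0
g(7) = mex{1} = 0
g(8) = mex{0,1} = 2
g(9) = mex{0} = 1
g(10) = mex{0} = 1
g(11) = mex{1,2} = 0
g(12) = mex{1} = 0
g(13) = mex{1} = 0
So g(13) = 0.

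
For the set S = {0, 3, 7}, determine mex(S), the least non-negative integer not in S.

0 is in the set but 1 is not, so the mex is 1.

1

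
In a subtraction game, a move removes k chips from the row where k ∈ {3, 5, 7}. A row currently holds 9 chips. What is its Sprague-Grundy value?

3

Compute g(0), g(1), … for moves {3, 5, 7}:
k:     0  1  2  3  4  5  6  7  8  9
g(k):  0  0  0  1  1  1  2  2  2  3
So g(9) = 3.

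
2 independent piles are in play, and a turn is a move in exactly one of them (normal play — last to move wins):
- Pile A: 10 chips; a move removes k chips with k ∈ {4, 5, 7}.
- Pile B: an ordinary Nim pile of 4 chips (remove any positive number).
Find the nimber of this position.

6

For pile A, compute g(0), g(1), … with moves {4, 5, 7}:
k:     0  1  2  3  4  5  6  7  8  9 10
g(k):  0  0  0  0  1  1  1  1  2  2  2
So g(10) = 2.
Pile B is a plain Nim pile of size 4, so its Grundy value is 4.
The value of a disjunctive sum is the nim-sum of the parts.
Combined value = 2 ⊕ 4 = 6.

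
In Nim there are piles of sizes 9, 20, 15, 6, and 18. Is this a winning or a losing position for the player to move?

Nim-sum: 9 XOR 20 XOR 15 XOR 6 XOR 18 = 6.
The nim-sum is 6 ≠ 0, so this is an N-position: the player to move can win.

Winning position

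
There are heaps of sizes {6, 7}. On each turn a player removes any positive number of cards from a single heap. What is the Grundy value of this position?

1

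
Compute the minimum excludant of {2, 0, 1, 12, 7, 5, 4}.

3

The values 0, 1, 2 are all present; 3 is the first non-negative integer missing from the set.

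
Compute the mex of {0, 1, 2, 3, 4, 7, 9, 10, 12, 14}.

5

The values 0, 1, 2, 3, 4 are all present; 5 is the first non-negative integer missing from the set.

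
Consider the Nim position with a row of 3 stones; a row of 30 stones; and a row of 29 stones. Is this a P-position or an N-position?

Compute the nim-sum pairwise:
3 XOR 30 = 29
29 XOR 29 = 0
The nim-sum is 0, so this is a P-position: the player to move is in a losing position under optimal play.

P-position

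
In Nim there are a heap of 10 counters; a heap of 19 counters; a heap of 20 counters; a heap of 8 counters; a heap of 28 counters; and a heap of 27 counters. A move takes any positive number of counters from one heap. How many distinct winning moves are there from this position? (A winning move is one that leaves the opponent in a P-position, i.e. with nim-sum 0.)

3

In binary:
  01010  (10)
  10011  (19)
  10100  (20)
  01000  (8)
  11100  (28)
  11011  (27)
  -----
  00010  (2)
The overall nim-sum is X = 2. A heap of size p has a winning move iff p XOR X < p (reduce it to p XOR X).
  10: 10 XOR 2 = 8 < 10 — winning move (to 8).
  19: 19 XOR 2 = 17 < 19 — winning move (to 17).
  20: 20 XOR 2 = 22 ≥ 20 — no move.
  8: 8 XOR 2 = 10 ≥ 8 — no move.
  28: 28 XOR 2 = 30 ≥ 28 — no move.
  27: 27 XOR 2 = 25 < 27 — winning move (to 25).
That gives 3 winning moves.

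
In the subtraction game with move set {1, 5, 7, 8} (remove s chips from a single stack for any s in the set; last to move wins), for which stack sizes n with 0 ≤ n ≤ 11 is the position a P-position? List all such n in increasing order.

0, 2, 4, 6

Compute g(0), g(1), … for moves {1, 5, 7, 8}:
g(0) = mex{} = 0
g(1) = mex{0} = 1
g(2) = mex{1} = 0
g(3) = mex{0} = 1
g(4) = mex{1} = 0
g(5) = mex{0} = 1
g(6) = mex{1} = 0
g(7) = mex{0} = 1
g(8) = mex{0,1} = 2
g(9) = mex{0,1,2} = 3
g(10) = mex{0,1,3} = 2
g(11) = mex{0,1,2} = 3
The P-positions (g = 0) in 0..11 are 0, 2, 4, 6.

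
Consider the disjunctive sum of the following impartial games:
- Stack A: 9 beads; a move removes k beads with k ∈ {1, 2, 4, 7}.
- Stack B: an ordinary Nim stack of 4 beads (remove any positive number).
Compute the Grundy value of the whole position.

4

Grundy values for stack A (subtraction set {1, 2, 4, 7}):
g(0) = mex{} = 0
g(1) = mex{0} = 1
g(2) = mex{0,1} = 2
g(3) = mex{1,2} = 0
g(4) = mex{0,2} = 1
g(5) = mex{0,1} = 2
g(6) = mex{1,2} = 0
g(7) = mex{0,2} = 1
g(8) = mex{0,1} = 2
g(9) = mex{1,2} = 0
So g(9) = 0.
Stack B is a plain Nim stack of size 4, so its Grundy value is 4.
The value of a disjunctive sum is the nim-sum of the parts.
Combined value = 0 ⊕ 4 = 4.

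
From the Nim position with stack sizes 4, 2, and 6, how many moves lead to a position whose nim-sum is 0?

0

Bitwise XOR of the heap sizes:
  100  (4)
  010  (2)
  110  (6)
  ---
  000  (0)
The nim-sum is already 0, so every move leaves a nonzero nim-sum — there are no winning moves.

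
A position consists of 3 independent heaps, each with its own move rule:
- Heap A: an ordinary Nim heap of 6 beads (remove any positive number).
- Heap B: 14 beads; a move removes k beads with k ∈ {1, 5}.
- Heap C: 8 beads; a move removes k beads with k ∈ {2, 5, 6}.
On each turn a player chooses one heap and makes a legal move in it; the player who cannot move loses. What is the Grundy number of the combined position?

6

Heap A is a plain Nim heap of size 6, so its Grundy value is 6.
For heap B, compute g(0), g(1), … with moves {1, 5}:
k:     0  1  2  3  4  5  6  7  8  9 10 11 12 13 14
g(k):  0  1  0  1  0  1  0  1  0  1  0  1  0  1  0
So g(14) = 0.
For heap C, compute g(0), g(1), … with moves {2, 5, 6}:
k:     0  1  2  3  4  5  6  7  8
g(k):  0  0  1  1  0  2  1  3  0
So g(8) = 0.
The value of a disjunctive sum is the nim-sum of the parts.
Combined value = 6 ⊕ 0 ⊕ 0 = 6.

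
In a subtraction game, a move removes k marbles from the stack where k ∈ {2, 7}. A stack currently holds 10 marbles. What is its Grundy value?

0

Grundy values for subtraction set {2, 7}:
g(0) = mex{} = 0
g(1) = mex{} = 0
g(2) = mex{0} = 1
g(3) = mex{0} = 1
g(4) = mex{1} = 0
g(5) = mex{1} = 0
g(6) = mex{0} = 1
g(7) = mex{0} = 1
g(8) = mex{0,1} = 2
g(9) = mex{1} = 0
g(10) = mex{1,2} = 0
So g(10) = 0.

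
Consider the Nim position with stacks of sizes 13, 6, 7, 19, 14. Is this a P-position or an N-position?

N-position

Nim-sum: 13 XOR 6 XOR 7 XOR 19 XOR 14 = 17.
The nim-sum is 17 ≠ 0, so this is an N-position: the player to move can win.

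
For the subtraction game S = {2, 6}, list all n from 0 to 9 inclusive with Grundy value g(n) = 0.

0, 1, 4, 5, 8, 9

Build the Grundy sequence with g(k) = mex{g(k−s) : s ∈ {2, 6}, s ≤ k}:
k:     0  1  2  3  4  5  6  7  8  9
g(k):  0  0  1  1  0  0  1  1  0  0
The P-positions (g = 0) in 0..9 are 0, 1, 4, 5, 8, 9.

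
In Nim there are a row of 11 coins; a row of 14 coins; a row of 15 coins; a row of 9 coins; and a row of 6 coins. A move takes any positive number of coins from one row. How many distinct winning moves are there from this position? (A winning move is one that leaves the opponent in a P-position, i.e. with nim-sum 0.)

Compute the nim-sum pairwise:
11 ⊕ 14 = 5
5 ⊕ 15 = 10
10 ⊕ 9 = 3
3 ⊕ 6 = 5
The overall nim-sum is X = 5. A row of size p has a winning move iff p XOR X < p (reduce it to p XOR X).
  11: 11 XOR 5 = 14 ≥ 11 — no move.
  14: 14 XOR 5 = 11 < 14 — winning move (to 11).
  15: 15 XOR 5 = 10 < 15 — winning move (to 10).
  9: 9 XOR 5 = 12 ≥ 9 — no move.
  6: 6 XOR 5 = 3 < 6 — winning move (to 3).
That gives 3 winning moves.

3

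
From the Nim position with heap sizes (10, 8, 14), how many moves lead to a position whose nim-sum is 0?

3

Nim-sum: 10 ⊕ 8 ⊕ 14 = 12.
The overall nim-sum is X = 12. A heap of size p has a winning move iff p XOR X < p (reduce it to p XOR X).
  10: 10 XOR 12 = 6 < 10 — winning move (to 6).
  8: 8 XOR 12 = 4 < 8 — winning move (to 4).
  14: 14 XOR 12 = 2 < 14 — winning move (to 2).
That gives 3 winning moves.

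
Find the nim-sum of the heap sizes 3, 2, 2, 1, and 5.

7

Compute the nim-sum pairwise:
3 XOR 2 = 1
1 XOR 2 = 3
3 XOR 1 = 2
2 XOR 5 = 7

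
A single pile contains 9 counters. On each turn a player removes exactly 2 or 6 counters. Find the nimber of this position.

0

Build the Grundy sequence with g(k) = mex{g(k−s) : s ∈ {2, 6}, s ≤ k}:
g(0) = mex{} = 0
g(1) = mex{} = 0
g(2) = mex{0} = 1
g(3) = mex{0} = 1
g(4) = mex{1} = 0
g(5) = mex{1} = 0
g(6) = mex{0} = 1
g(7) = mex{0} = 1
g(8) = mex{1} = 0
g(9) = mex{1} = 0
So g(9) = 0.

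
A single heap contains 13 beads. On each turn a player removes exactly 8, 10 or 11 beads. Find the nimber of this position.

1

Grundy values for subtraction set {8, 10, 11}:
k:     0  1  2  3  4  5  6  7  8  9 10 11 12 13
g(k):  0  0  0  0  0  0  0  0  1  1  1  1  1  1
So g(13) = 1.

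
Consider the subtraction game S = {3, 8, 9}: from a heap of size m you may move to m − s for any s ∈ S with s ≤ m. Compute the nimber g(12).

0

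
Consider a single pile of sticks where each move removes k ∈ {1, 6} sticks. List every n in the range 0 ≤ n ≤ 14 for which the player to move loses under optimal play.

0, 2, 4, 7, 9, 11, 14

Compute g(0), g(1), … for moves {1, 6}:
k:     0  1  2  3  4  5  6  7  8  9 10 11 12 13 14
g(k):  0  1  0  1  0  1  2  0  1  0  1  0  1  2  0
The P-positions (g = 0) in 0..14 are 0, 2, 4, 7, 9, 11, 14.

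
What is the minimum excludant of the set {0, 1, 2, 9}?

3

The values 0, 1, 2 are all present; 3 is the first non-negative integer missing from the set.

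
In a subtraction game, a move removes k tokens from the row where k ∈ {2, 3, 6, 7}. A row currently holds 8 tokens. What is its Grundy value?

Grundy values for subtraction set {2, 3, 6, 7}:
k:     0  1  2  3  4  5  6  7  8
g(k):  0  0  1  1  2  0  3  1  2
So g(8) = 2.

2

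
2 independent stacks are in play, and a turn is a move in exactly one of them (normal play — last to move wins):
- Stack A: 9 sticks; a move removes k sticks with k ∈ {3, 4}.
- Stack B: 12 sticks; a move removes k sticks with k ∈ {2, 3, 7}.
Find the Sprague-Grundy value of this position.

Build the Grundy sequence for stack A with g(k) = mex{g(k−s) : s ∈ {3, 4}, s ≤ k}:
k:     0  1  2  3  4  5  6  7  8  9
g(k):  0  0  0  1  1  1  2  0  0  0
So g(9) = 0.
Build the Grundy sequence for stack B with g(k) = mex{g(k−s) : s ∈ {2, 3, 7}, s ≤ k}:
g(0) = mex{} = 0
g(1) = mex{} = 0
g(2) = mex{0} = 1
g(3) = mex{0} = 1
g(4) = mex{0,1} = 2
g(5) = mex{1} = 0
g(6) = mex{1,2} = 0
g(7) = mex{0,2} = 1
g(8) = mex{0} = 1
g(9) = mex{0,1} = 2
g(10) = mex{1} = 0
g(11) = mex{1,2} = 0
g(12) = mex{0,2} = 1
So g(12) = 1.
By the Sprague-Grundy theorem, the Grundy value of a sum of independent games is the XOR of the component values.
Combined value = 0 XOR 1 = 1.

1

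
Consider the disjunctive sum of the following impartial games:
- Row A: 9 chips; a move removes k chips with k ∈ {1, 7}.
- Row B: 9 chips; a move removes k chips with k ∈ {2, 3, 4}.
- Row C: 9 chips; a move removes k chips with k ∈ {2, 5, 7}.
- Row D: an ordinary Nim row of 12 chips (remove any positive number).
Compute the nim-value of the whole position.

14

For row A, compute g(0), g(1), … with moves {1, 7}:
k:     0  1  2  3  4  5  6  7  8  9
g(k):  0  1  0  1  0  1  0  1  0  1
So g(9) = 1.
For row B, compute g(0), g(1), … with moves {2, 3, 4}:
g(0) = mex{} = 0
g(1) = mex{} = 0
g(2) = mex{0} = 1
g(3) = mex{0} = 1
g(4) = mex{0,1} = 2
g(5) = mex{0,1} = 2
g(6) = mex{1,2} = 0
g(7) = mex{1,2} = 0
g(8) = mex{0,2} = 1
g(9) = mex{0,2} = 1
So g(9) = 1.
For row C, compute g(0), g(1), … with moves {2, 5, 7}:
k:     0  1  2  3  4  5  6  7  8  9
g(k):  0  0  1  1  0  2  1  3  2  2
So g(9) = 2.
Row D is a plain Nim row of size 12, so its Grundy value is 12.
By the Sprague-Grundy theorem, the Grundy value of a sum of independent games is the XOR of the component values.
Combined value = 1 ⊕ 1 ⊕ 2 ⊕ 12 = 14.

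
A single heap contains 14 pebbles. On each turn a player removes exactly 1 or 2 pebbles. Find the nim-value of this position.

2

Build the Grundy sequence with g(k) = mex{g(k−s) : s ∈ {1, 2}, s ≤ k}:
k:     0  1  2  3  4  5  6  7  8  9 10 11 12 13 14
g(k):  0  1  2  0  1  2  0  1  2  0  1  2  0  1  2
So g(14) = 2.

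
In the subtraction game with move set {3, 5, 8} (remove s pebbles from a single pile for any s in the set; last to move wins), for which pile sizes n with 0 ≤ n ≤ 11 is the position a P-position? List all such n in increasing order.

Compute g(0), g(1), … for moves {3, 5, 8}:
g(0) = mex{} = 0
g(1) = mex{} = 0
g(2) = mex{} = 0
g(3) = mex{0} = 1
g(4) = mex{0} = 1
g(5) = mex{0} = 1
g(6) = mex{0,1} = 2
g(7) = mex{0,1} = 2
g(8) = mex{0,1} = 2
g(9) = mex{0,1,2} = 3
g(10) = mex{0,1,2} = 3
g(11) = mex{1,2} = 0
The P-positions (g = 0) in 0..11 are 0, 1, 2, 11.

0, 1, 2, 11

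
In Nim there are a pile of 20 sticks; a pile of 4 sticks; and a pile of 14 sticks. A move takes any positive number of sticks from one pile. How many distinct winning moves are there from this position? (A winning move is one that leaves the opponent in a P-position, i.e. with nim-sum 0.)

1

Nim-sum: 20 ⊕ 4 ⊕ 14 = 30.
The overall nim-sum is X = 30. A pile of size p has a winning move iff p XOR X < p (reduce it to p XOR X).
  20: 20 XOR 30 = 10 < 20 — winning move (to 10).
  4: 4 XOR 30 = 26 ≥ 4 — no move.
  14: 14 XOR 30 = 16 ≥ 14 — no move.
That gives 1 winning move.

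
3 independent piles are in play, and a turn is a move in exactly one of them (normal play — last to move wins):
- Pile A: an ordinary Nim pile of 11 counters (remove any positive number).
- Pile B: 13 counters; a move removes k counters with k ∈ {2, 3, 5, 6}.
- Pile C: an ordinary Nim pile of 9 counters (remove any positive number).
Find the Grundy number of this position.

0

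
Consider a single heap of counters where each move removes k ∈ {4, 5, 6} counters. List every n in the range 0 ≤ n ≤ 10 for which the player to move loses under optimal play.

0, 1, 2, 3, 10

Grundy values for subtraction set {4, 5, 6}:
g(0) = mex{} = 0
g(1) = mex{} = 0
g(2) = mex{} = 0
g(3) = mex{} = 0
g(4) = mex{0} = 1
g(5) = mex{0} = 1
g(6) = mex{0} = 1
g(7) = mex{0} = 1
g(8) = mex{0,1} = 2
g(9) = mex{0,1} = 2
g(10) = mex{1} = 0
The P-positions (g = 0) in 0..10 are 0, 1, 2, 3, 10.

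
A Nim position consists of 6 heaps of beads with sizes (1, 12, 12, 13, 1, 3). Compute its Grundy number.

Bitwise XOR of the heap sizes:
  0001  (1)
  1100  (12)
  1100  (12)
  1101  (13)
  0001  (1)
  0011  (3)
  ----
  1110  (14)

14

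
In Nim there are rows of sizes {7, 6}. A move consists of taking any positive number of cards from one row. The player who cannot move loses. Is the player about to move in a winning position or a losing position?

Winning position

Nim-sum: 7 ⊕ 6 = 1.
The nim-sum is 1 ≠ 0, so this is an N-position: the player to move can win.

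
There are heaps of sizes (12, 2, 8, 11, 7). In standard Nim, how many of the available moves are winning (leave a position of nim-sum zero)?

3

Bitwise XOR of the heap sizes:
  1100  (12)
  0010  (2)
  1000  (8)
  1011  (11)
  0111  (7)
  ----
  1010  (10)
The overall nim-sum is X = 10. A heap of size p has a winning move iff p XOR X < p (reduce it to p XOR X).
  12: 12 XOR 10 = 6 < 12 — winning move (to 6).
  2: 2 XOR 10 = 8 ≥ 2 — no move.
  8: 8 XOR 10 = 2 < 8 — winning move (to 2).
  11: 11 XOR 10 = 1 < 11 — winning move (to 1).
  7: 7 XOR 10 = 13 ≥ 7 — no move.
That gives 3 winning moves.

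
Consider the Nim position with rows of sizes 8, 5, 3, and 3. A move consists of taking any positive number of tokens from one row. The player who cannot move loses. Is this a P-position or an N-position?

N-position

Compute the nim-sum pairwise:
8 ⊕ 5 = 13
13 ⊕ 3 = 14
14 ⊕ 3 = 13
The nim-sum is 13 ≠ 0, so this is an N-position: the player to move can win.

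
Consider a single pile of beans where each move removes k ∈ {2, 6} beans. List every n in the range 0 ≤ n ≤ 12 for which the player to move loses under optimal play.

Grundy values for subtraction set {2, 6}:
k:     0  1  2  3  4  5  6  7  8  9 10 11 12
g(k):  0  0  1  1  0  0  1  1  0  0  1  1  0
The P-positions (g = 0) in 0..12 are 0, 1, 4, 5, 8, 9, 12.

0, 1, 4, 5, 8, 9, 12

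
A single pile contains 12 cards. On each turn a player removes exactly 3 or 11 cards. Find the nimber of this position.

2

Compute g(0), g(1), … for moves {3, 11}:
g(0) = mex{} = 0
g(1) = mex{} = 0
g(2) = mex{} = 0
g(3) = mex{0} = 1
g(4) = mex{0} = 1
g(5) = mex{0} = 1
g(6) = mex{1} = 0
g(7) = mex{1} = 0
g(8) = mex{1} = 0
g(9) = mex{0} = 1
g(10) = mex{0} = 1
g(11) = mex{0} = 1
g(12) = mex{0,1} = 2
So g(12) = 2.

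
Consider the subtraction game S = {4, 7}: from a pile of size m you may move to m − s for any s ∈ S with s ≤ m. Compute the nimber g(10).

2

Grundy values for subtraction set {4, 7}:
g(0) = mex{} = 0
g(1) = mex{} = 0
g(2) = mex{} = 0
g(3) = mex{} = 0
g(4) = mex{0} = 1
g(5) = mex{0} = 1
g(6) = mex{0} = 1
g(7) = mex{0} = 1
g(8) = mex{0,1} = 2
g(9) = mex{0,1} = 2
g(10) = mex{0,1} = 2
So g(10) = 2.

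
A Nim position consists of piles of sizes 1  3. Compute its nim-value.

2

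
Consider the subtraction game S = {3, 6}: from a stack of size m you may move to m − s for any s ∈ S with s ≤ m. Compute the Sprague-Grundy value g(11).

0

Compute g(0), g(1), … for moves {3, 6}:
k:     0  1  2  3  4  5  6  7  8  9 10 11
g(k):  0  0  0  1  1  1  2  2  2  0  0  0
So g(11) = 0.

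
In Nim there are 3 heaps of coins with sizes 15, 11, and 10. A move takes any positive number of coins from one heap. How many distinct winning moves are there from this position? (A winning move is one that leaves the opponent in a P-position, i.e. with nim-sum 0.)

3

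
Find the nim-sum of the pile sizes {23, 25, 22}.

24

Nim-sum: 23 XOR 25 XOR 22 = 24.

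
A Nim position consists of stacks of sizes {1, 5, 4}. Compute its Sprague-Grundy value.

0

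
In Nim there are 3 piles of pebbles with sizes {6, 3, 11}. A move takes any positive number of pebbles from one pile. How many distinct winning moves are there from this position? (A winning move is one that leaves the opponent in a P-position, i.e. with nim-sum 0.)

1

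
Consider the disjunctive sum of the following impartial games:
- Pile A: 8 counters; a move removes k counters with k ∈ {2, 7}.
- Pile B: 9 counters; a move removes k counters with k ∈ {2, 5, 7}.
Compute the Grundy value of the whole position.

0

Grundy values for pile A (subtraction set {2, 7}):
k:     0  1  2  3  4  5  6  7  8
g(k):  0  0  1  1  0  0  1  1  2
So g(8) = 2.
Build the Grundy sequence for pile B with g(k) = mex{g(k−s) : s ∈ {2, 5, 7}, s ≤ k}:
g(0) = mex{} = 0
g(1) = mex{} = 0
g(2) = mex{0} = 1
g(3) = mex{0} = 1
g(4) = mex{1} = 0
g(5) = mex{0,1} = 2
g(6) = mex{0} = 1
g(7) = mex{0,1,2} = 3
g(8) = mex{0,1} = 2
g(9) = mex{0,1,3} = 2
So g(9) = 2.
By the Sprague-Grundy theorem, the Grundy value of a sum of independent games is the XOR of the component values.
Combined value = 2 ⊕ 2 = 0.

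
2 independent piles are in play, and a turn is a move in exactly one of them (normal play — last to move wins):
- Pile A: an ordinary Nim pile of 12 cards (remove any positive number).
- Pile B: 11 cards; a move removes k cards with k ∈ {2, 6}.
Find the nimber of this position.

13

Pile A is a plain Nim pile of size 12, so its Grundy value is 12.
Grundy values for pile B (subtraction set {2, 6}):
k:     0  1  2  3  4  5  6  7  8  9 10 11
g(k):  0  0  1  1  0  0  1  1  0  0  1  1
So g(11) = 1.
By the Sprague-Grundy theorem, the Grundy value of a sum of independent games is the XOR of the component values.
Combined value = 12 ⊕ 1 = 13.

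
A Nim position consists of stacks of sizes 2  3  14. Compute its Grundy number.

15

Compute the nim-sum pairwise:
2 ^ 3 = 1
1 ^ 14 = 15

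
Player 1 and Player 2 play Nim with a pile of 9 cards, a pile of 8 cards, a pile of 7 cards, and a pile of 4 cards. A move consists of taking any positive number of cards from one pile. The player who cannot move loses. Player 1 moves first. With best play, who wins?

Player 1 wins

Nim-sum: 9 ^ 8 ^ 7 ^ 4 = 2.
The nim-sum is 2 ≠ 0, so this is an N-position: the player to move can win; Player 1 has a winning move.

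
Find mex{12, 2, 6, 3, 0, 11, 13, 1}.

4

The values 0, 1, 2, 3 are all present; 4 is the first non-negative integer missing from the set.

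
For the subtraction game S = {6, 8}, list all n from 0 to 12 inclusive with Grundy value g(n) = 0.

Build the Grundy sequence with g(k) = mex{g(k−s) : s ∈ {6, 8}, s ≤ k}:
g(0) = mex{} = 0
g(1) = mex{} = 0
g(2) = mex{} = 0
g(3) = mex{} = 0
g(4) = mex{} = 0
g(5) = mex{} = 0
g(6) = mex{0} = 1
g(7) = mex{0} = 1
g(8) = mex{0} = 1
g(9) = mex{0} = 1
g(10) = mex{0} = 1
g(11) = mex{0} = 1
g(12) = mex{0,1} = 2
The P-positions (g = 0) in 0..12 are 0, 1, 2, 3, 4, 5.

0, 1, 2, 3, 4, 5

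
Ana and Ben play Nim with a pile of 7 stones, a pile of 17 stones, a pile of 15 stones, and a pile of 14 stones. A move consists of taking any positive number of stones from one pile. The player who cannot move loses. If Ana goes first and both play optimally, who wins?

Ana wins

Nim-sum: 7 ⊕ 17 ⊕ 15 ⊕ 14 = 23.
The nim-sum is 23 ≠ 0, so this is an N-position: the player to move can win; Ana has a winning move.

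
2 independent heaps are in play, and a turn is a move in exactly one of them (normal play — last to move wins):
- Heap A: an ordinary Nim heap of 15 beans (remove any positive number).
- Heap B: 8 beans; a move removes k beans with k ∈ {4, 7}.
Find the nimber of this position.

13

Heap A is a plain Nim heap of size 15, so its Grundy value is 15.
For heap B, compute g(0), g(1), … with moves {4, 7}:
g(0) = mex{} = 0
g(1) = mex{} = 0
g(2) = mex{} = 0
g(3) = mex{} = 0
g(4) = mex{0} = 1
g(5) = mex{0} = 1
g(6) = mex{0} = 1
g(7) = mex{0} = 1
g(8) = mex{0,1} = 2
So g(8) = 2.
By the Sprague-Grundy theorem, the Grundy value of a sum of independent games is the XOR of the component values.
Combined value = 15 ⊕ 2 = 13.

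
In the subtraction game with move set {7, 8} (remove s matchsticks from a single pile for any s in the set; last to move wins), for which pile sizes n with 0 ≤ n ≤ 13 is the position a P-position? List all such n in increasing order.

0, 1, 2, 3, 4, 5, 6

Build the Grundy sequence with g(k) = mex{g(k−s) : s ∈ {7, 8}, s ≤ k}:
g(0) = mex{} = 0
g(1) = mex{} = 0
g(2) = mex{} = 0
g(3) = mex{} = 0
g(4) = mex{} = 0
g(5) = mex{} = 0
g(6) = mex{} = 0
g(7) = mex{0} = 1
g(8) = mex{0} = 1
g(9) = mex{0} = 1
g(10) = mex{0} = 1
g(11) = mex{0} = 1
g(12) = mex{0} = 1
g(13) = mex{0} = 1
The P-positions (g = 0) in 0..13 are 0, 1, 2, 3, 4, 5, 6.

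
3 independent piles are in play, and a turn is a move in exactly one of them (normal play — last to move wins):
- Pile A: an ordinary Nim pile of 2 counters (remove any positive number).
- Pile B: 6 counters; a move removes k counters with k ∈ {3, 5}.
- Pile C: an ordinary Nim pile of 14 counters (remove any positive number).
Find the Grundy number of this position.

14

Pile A is a plain Nim pile of size 2, so its Grundy value is 2.
For pile B, compute g(0), g(1), … with moves {3, 5}:
k:     0  1  2  3  4  5  6
g(k):  0  0  0  1  1  1  2
So g(6) = 2.
Pile C is a plain Nim pile of size 14, so its Grundy value is 14.
The value of a disjunctive sum is the nim-sum of the parts.
Combined value = 2 ⊕ 2 ⊕ 14 = 14.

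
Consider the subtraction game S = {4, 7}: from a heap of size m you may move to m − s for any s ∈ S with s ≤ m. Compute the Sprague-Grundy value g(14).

0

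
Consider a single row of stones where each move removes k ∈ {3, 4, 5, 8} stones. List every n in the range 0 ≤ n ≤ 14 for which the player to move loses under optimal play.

Grundy values for subtraction set {3, 4, 5, 8}:
g(0) = mex{} = 0
g(1) = mex{} = 0
g(2) = mex{} = 0
g(3) = mex{0} = 1
g(4) = mex{0} = 1
g(5) = mex{0} = 1
g(6) = mex{0,1} = 2
g(7) = mex{0,1} = 2
g(8) = mex{0,1} = 2
g(9) = mex{0,1,2} = 3
g(10) = mex{0,1,2} = 3
g(11) = mex{1,2} = 0
g(12) = mex{1,2,3} = 0
g(13) = mex{1,2,3} = 0
g(14) = mex{0,2,3} = 1
The P-positions (g = 0) in 0..14 are 0, 1, 2, 11, 12, 13.

0, 1, 2, 11, 12, 13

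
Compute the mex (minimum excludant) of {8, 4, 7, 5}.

0

0 is not in the set, so the mex is 0.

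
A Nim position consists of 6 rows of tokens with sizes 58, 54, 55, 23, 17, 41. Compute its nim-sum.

In binary:
  111010  (58)
  110110  (54)
  110111  (55)
  010111  (23)
  010001  (17)
  101001  (41)
  ------
  010100  (20)

20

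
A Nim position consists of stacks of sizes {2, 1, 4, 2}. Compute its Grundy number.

5

Compute the nim-sum pairwise:
2 ^ 1 = 3
3 ^ 4 = 7
7 ^ 2 = 5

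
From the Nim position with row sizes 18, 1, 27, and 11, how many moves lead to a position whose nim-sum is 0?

Bitwise XOR of the heap sizes:
  10010  (18)
  00001  (1)
  11011  (27)
  01011  (11)
  -----
  00011  (3)
The overall nim-sum is X = 3. A row of size p has a winning move iff p XOR X < p (reduce it to p XOR X).
  18: 18 XOR 3 = 17 < 18 — winning move (to 17).
  1: 1 XOR 3 = 2 ≥ 1 — no move.
  27: 27 XOR 3 = 24 < 27 — winning move (to 24).
  11: 11 XOR 3 = 8 < 11 — winning move (to 8).
That gives 3 winning moves.

3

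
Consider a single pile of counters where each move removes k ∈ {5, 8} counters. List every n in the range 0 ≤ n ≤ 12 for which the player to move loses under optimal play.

0, 1, 2, 3, 4

Compute g(0), g(1), … for moves {5, 8}:
g(0) = mex{} = 0
g(1) = mex{} = 0
g(2) = mex{} = 0
g(3) = mex{} = 0
g(4) = mex{} = 0
g(5) = mex{0} = 1
g(6) = mex{0} = 1
g(7) = mex{0} = 1
g(8) = mex{0} = 1
g(9) = mex{0} = 1
g(10) = mex{0,1} = 2
g(11) = mex{0,1} = 2
g(12) = mex{0,1} = 2
The P-positions (g = 0) in 0..12 are 0, 1, 2, 3, 4.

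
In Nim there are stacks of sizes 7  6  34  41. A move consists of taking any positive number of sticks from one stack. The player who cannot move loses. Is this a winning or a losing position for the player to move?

Winning position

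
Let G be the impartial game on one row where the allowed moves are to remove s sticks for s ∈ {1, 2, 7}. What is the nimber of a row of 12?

Compute g(0), g(1), … for moves {1, 2, 7}:
k:     0  1  2  3  4  5  6  7  8  9 10 11 12
g(k):  0  1  2  0  1  2  0  1  2  0  1  2  0
So g(12) = 0.

0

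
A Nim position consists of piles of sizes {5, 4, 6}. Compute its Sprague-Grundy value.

Nim-sum: 5 XOR 4 XOR 6 = 7.

7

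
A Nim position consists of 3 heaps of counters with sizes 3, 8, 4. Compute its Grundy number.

Nim-sum: 3 XOR 8 XOR 4 = 15.

15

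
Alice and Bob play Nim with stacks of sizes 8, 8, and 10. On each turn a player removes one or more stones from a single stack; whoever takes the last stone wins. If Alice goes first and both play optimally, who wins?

Alice wins

Bitwise XOR of the heap sizes:
  1000  (8)
  1000  (8)
  1010  (10)
  ----
  1010  (10)
The nim-sum is 10 ≠ 0, so this is an N-position: the player to move can win; Alice has a winning move.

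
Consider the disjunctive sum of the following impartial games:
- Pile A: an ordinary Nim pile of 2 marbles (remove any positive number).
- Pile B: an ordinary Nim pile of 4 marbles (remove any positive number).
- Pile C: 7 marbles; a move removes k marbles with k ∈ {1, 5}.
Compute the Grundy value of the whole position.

Pile A is a plain Nim pile of size 2, so its Grundy value is 2.
Pile B is a plain Nim pile of size 4, so its Grundy value is 4.
Grundy values for pile C (subtraction set {1, 5}):
k:     0  1  2  3  4  5  6  7
g(k):  0  1  0  1  0  1  0  1
So g(7) = 1.
The value of a disjunctive sum is the nim-sum of the parts.
Combined value = 2 XOR 4 XOR 1 = 7.

7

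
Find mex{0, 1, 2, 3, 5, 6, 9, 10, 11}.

The values 0, 1, 2, 3 are all present; 4 is the first non-negative integer missing from the set.

4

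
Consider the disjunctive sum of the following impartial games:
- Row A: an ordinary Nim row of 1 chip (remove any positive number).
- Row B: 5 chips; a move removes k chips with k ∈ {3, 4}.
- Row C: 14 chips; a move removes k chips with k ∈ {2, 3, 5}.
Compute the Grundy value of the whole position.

Row A is a plain Nim row of size 1, so its Grundy value is 1.
For row B, compute g(0), g(1), … with moves {3, 4}:
g(0) = mex{} = 0
g(1) = mex{} = 0
g(2) = mex{} = 0
g(3) = mex{0} = 1
g(4) = mex{0} = 1
g(5) = mex{0} = 1
So g(5) = 1.
For row C, compute g(0), g(1), … with moves {2, 3, 5}:
k:     0  1  2  3  4  5  6  7  8  9 10 11 12 13 14
g(k):  0  0  1  1  2  2  3  0  0  1  1  2  2  3  0
So g(14) = 0.
The value of a disjunctive sum is the nim-sum of the parts.
Combined value = 1 XOR 1 XOR 0 = 0.

0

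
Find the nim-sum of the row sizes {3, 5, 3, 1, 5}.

1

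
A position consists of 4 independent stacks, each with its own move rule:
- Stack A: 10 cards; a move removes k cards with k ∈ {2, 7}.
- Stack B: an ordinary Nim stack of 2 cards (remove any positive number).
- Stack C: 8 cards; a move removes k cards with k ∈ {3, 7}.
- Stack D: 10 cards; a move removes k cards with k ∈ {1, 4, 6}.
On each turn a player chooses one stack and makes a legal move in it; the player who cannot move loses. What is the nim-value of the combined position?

0

For stack A, compute g(0), g(1), … with moves {2, 7}:
g(0) = mex{} = 0
g(1) = mex{} = 0
g(2) = mex{0} = 1
g(3) = mex{0} = 1
g(4) = mex{1} = 0
g(5) = mex{1} = 0
g(6) = mex{0} = 1
g(7) = mex{0} = 1
g(8) = mex{0,1} = 2
g(9) = mex{1} = 0
g(10) = mex{1,2} = 0
So g(10) = 0.
Stack B is a plain Nim stack of size 2, so its Grundy value is 2.
For stack C, compute g(0), g(1), … with moves {3, 7}:
g(0) = mex{} = 0
g(1) = mex{} = 0
g(2) = mex{} = 0
g(3) = mex{0} = 1
g(4) = mex{0} = 1
g(5) = mex{0} = 1
g(6) = mex{1} = 0
g(7) = mex{0,1} = 2
g(8) = mex{0,1} = 2
So g(8) = 2.
Build the Grundy sequence for stack D with g(k) = mex{g(k−s) : s ∈ {1, 4, 6}, s ≤ k}:
k:     0  1  2  3  4  5  6  7  8  9 10
g(k):  0  1  0  1  2  0  1  0  1  2  0
So g(10) = 0.
The value of a disjunctive sum is the nim-sum of the parts.
Combined value = 0 XOR 2 XOR 2 XOR 0 = 0.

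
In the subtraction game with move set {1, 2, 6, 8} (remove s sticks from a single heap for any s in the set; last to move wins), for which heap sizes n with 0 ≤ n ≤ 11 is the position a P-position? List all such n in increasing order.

0, 3, 7, 10

Build the Grundy sequence with g(k) = mex{g(k−s) : s ∈ {1, 2, 6, 8}, s ≤ k}:
g(0) = mex{} = 0
g(1) = mex{0} = 1
g(2) = mex{0,1} = 2
g(3) = mex{1,2} = 0
g(4) = mex{0,2} = 1
g(5) = mex{0,1} = 2
g(6) = mex{0,1,2} = 3
g(7) = mex{1,2,3} = 0
g(8) = mex{0,2,3} = 1
g(9) = mex{0,1} = 2
g(10) = mex{1,2} = 0
g(11) = mex{0,2} = 1
The P-positions (g = 0) in 0..11 are 0, 3, 7, 10.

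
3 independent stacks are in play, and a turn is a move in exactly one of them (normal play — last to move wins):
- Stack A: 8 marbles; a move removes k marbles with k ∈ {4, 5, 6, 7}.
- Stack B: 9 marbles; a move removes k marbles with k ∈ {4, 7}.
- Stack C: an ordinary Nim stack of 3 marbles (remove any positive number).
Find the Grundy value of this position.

For stack A, compute g(0), g(1), … with moves {4, 5, 6, 7}:
g(0) = mex{} = 0
g(1) = mex{} = 0
g(2) = mex{} = 0
g(3) = mex{} = 0
g(4) = mex{0} = 1
g(5) = mex{0} = 1
g(6) = mex{0} = 1
g(7) = mex{0} = 1
g(8) = mex{0,1} = 2
So g(8) = 2.
Build the Grundy sequence for stack B with g(k) = mex{g(k−s) : s ∈ {4, 7}, s ≤ k}:
g(0) = mex{} = 0
g(1) = mex{} = 0
g(2) = mex{} = 0
g(3) = mex{} = 0
g(4) = mex{0} = 1
g(5) = mex{0} = 1
g(6) = mex{0} = 1
g(7) = mex{0} = 1
g(8) = mex{0,1} = 2
g(9) = mex{0,1} = 2
So g(9) = 2.
Stack C is a plain Nim stack of size 3, so its Grundy value is 3.
The value of a disjunctive sum is the nim-sum of the parts.
Combined value = 2 XOR 2 XOR 3 = 3.

3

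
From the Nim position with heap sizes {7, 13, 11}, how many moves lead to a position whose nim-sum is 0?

3

Compute the nim-sum pairwise:
7 ^ 13 = 10
10 ^ 11 = 1
The overall nim-sum is X = 1. A heap of size p has a winning move iff p XOR X < p (reduce it to p XOR X).
  7: 7 XOR 1 = 6 < 7 — winning move (to 6).
  13: 13 XOR 1 = 12 < 13 — winning move (to 12).
  11: 11 XOR 1 = 10 < 11 — winning move (to 10).
That gives 3 winning moves.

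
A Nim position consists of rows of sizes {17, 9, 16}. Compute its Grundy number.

8

Write each in binary and XOR column by column:
  10001  (17)
  01001  (9)
  10000  (16)
  -----
  01000  (8)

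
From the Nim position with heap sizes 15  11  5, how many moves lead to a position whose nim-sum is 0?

Bitwise XOR of the heap sizes:
  1111  (15)
  1011  (11)
  0101  (5)
  ----
  0001  (1)
The overall nim-sum is X = 1. A heap of size p has a winning move iff p XOR X < p (reduce it to p XOR X).
  15: 15 XOR 1 = 14 < 15 — winning move (to 14).
  11: 11 XOR 1 = 10 < 11 — winning move (to 10).
  5: 5 XOR 1 = 4 < 5 — winning move (to 4).
That gives 3 winning moves.

3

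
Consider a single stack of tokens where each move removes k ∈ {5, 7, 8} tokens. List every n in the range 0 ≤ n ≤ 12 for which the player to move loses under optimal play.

0, 1, 2, 3, 4

Compute g(0), g(1), … for moves {5, 7, 8}:
g(0) = mex{} = 0
g(1) = mex{} = 0
g(2) = mex{} = 0
g(3) = mex{} = 0
g(4) = mex{} = 0
g(5) = mex{0} = 1
g(6) = mex{0} = 1
g(7) = mex{0} = 1
g(8) = mex{0} = 1
g(9) = mex{0} = 1
g(10) = mex{0,1} = 2
g(11) = mex{0,1} = 2
g(12) = mex{0,1} = 2
The P-positions (g = 0) in 0..12 are 0, 1, 2, 3, 4.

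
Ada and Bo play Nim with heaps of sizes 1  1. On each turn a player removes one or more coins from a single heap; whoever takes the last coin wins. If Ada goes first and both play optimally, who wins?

Nim-sum: 1 XOR 1 = 0.
The nim-sum is 0, so this is a P-position: the player to move is in a losing position under optimal play; Ada is about to move from it and so loses — Bo wins.

Bo wins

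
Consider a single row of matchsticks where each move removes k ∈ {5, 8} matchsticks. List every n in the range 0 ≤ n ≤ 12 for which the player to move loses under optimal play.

Grundy values for subtraction set {5, 8}:
k:     0  1  2  3  4  5  6  7  8  9 10 11 12
g(k):  0  0  0  0  0  1  1  1  1  1  2  2  2
The P-positions (g = 0) in 0..12 are 0, 1, 2, 3, 4.

0, 1, 2, 3, 4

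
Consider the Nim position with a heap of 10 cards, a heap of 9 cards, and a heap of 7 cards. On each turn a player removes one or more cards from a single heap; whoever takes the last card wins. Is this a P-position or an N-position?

N-position

Compute the nim-sum pairwise:
10 ^ 9 = 3
3 ^ 7 = 4
The nim-sum is 4 ≠ 0, so this is an N-position: the player to move can win.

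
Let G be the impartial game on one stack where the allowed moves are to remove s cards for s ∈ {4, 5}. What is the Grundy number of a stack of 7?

1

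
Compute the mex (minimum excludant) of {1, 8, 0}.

2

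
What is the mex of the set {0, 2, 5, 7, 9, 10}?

1

0 is in the set but 1 is not, so the mex is 1.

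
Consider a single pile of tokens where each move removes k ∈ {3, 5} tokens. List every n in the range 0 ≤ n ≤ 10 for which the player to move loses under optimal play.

Grundy values for subtraction set {3, 5}:
g(0) = mex{} = 0
g(1) = mex{} = 0
g(2) = mex{} = 0
g(3) = mex{0} = 1
g(4) = mex{0} = 1
g(5) = mex{0} = 1
g(6) = mex{0,1} = 2
g(7) = mex{0,1} = 2
g(8) = mex{1} = 0
g(9) = mex{1,2} = 0
g(10) = mex{1,2} = 0
The P-positions (g = 0) in 0..10 are 0, 1, 2, 8, 9, 10.

0, 1, 2, 8, 9, 10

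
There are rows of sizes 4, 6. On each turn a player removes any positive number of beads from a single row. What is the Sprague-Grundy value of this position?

2

Nim-sum: 4 ^ 6 = 2.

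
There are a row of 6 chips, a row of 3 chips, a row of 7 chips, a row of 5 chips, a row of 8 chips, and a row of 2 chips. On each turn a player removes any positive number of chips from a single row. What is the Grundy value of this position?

Compute the nim-sum pairwise:
6 ⊕ 3 = 5
5 ⊕ 7 = 2
2 ⊕ 5 = 7
7 ⊕ 8 = 15
15 ⊕ 2 = 13

13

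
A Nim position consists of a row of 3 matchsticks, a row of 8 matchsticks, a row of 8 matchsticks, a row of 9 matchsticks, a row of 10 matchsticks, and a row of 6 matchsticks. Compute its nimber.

6

Bitwise XOR of the heap sizes:
  0011  (3)
  1000  (8)
  1000  (8)
  1001  (9)
  1010  (10)
  0110  (6)
  ----
  0110  (6)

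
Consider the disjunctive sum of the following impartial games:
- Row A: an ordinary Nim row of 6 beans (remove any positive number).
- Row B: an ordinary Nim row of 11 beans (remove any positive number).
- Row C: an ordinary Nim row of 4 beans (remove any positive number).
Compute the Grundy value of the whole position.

9

Row A is a plain Nim row of size 6, so its Grundy value is 6.
Row B is a plain Nim row of size 11, so its Grundy value is 11.
Row C is a plain Nim row of size 4, so its Grundy value is 4.
The value of a disjunctive sum is the nim-sum of the parts.
Combined value = 6 ⊕ 11 ⊕ 4 = 9.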